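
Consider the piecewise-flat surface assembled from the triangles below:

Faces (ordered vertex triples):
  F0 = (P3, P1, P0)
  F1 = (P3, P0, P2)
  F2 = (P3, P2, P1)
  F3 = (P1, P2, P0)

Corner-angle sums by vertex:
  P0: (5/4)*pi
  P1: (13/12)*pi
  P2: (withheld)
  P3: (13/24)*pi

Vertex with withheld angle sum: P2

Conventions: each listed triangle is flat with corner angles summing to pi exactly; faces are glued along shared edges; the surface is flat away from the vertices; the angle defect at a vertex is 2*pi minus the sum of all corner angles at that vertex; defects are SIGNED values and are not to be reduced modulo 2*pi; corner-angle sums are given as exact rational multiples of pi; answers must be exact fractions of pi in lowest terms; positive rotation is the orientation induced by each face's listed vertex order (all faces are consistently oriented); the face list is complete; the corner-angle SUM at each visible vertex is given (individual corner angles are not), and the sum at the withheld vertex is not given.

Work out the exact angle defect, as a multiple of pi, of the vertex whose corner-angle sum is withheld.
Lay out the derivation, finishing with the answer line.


V = 4, E = 6, F = 4; chi = V - E + F = 2
Gauss-Bonnet: total defect = 2*pi*chi = 4*pi; visible defects sum to (25/8)*pi

Answer: defect(P2) = (7/8)*pi


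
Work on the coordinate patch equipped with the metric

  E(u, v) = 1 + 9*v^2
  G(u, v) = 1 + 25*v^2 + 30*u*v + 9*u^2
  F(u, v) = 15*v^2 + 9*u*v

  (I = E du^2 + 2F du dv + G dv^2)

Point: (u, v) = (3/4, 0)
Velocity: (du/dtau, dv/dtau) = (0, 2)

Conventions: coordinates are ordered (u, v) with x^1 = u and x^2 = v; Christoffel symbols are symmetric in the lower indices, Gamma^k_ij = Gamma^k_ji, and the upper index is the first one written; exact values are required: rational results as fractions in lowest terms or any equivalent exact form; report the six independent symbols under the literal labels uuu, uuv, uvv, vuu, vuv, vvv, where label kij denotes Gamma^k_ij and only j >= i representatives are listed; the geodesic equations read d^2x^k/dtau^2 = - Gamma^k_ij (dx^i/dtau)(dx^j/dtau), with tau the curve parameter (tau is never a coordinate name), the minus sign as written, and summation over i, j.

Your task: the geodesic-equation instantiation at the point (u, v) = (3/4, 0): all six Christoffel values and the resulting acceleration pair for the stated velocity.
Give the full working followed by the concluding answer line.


E = 1, F = 0, G = 97/16 at the point
E_u = 0, E_v = 0, F_u = 0, F_v = 27/4, G_u = 27/2, G_v = 45/2
EG - F^2 = 97/16;  g^inv = (16/97) * [[97/16, 0], [0, 1]]
first-kind symbols [ij,l] = (1/2)(d_i g_jl + d_j g_il - d_l g_ij): [uu,u] = E_u/2 = 0, [uu,v] = F_u - E_v/2 = 0, [uv,u] = E_v/2 = 0, [uv,v] = G_u/2 = 27/4, [vv,u] = F_v - G_u/2 = 0, [vv,v] = G_v/2 = 45/4
Gamma^u_ij = (G*[ij,u] - F*[ij,v])/(EG - F^2), Gamma^v_ij = (E*[ij,v] - F*[ij,u])/(EG - F^2)
Gamma_uuu = 0, Gamma_uuv = 0, Gamma_uvv = 0, Gamma_vuu = 0, Gamma_vuv = 108/97, Gamma_vvv = 180/97
d^2u/dtau^2 = -(Gamma_uuu*(0)^2 + 2*Gamma_uuv*(0)*(2) + Gamma_uvv*(2)^2) = 0
d^2v/dtau^2 = -(Gamma_vuu*(0)^2 + 2*Gamma_vuv*(0)*(2) + Gamma_vvv*(2)^2) = -720/97

Answer: Gamma_uuu = 0, Gamma_uuv = 0, Gamma_uvv = 0, Gamma_vuu = 0, Gamma_vuv = 108/97, Gamma_vvv = 180/97; accelerations (d^2u/dtau^2, d^2v/dtau^2) = (0, -720/97)


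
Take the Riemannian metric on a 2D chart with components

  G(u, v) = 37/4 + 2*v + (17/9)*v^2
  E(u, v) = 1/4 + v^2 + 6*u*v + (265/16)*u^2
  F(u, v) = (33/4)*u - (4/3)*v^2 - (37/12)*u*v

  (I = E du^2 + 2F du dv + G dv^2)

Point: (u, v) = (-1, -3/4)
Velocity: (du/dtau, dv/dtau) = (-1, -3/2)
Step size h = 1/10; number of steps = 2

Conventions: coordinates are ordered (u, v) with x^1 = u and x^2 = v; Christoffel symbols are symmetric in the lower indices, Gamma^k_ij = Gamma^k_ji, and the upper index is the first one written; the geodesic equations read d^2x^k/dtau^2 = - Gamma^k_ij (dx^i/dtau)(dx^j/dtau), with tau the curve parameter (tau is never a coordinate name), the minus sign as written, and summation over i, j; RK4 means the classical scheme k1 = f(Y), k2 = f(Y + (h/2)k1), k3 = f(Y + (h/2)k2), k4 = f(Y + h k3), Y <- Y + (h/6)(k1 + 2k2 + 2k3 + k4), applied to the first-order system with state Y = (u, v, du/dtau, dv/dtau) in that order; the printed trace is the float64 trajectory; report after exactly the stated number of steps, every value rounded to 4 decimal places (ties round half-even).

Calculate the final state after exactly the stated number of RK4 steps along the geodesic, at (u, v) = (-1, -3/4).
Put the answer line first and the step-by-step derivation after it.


Answer: u = -1.1998, v = -1.0795, du/dtau = -1.0169, dv/dtau = -1.8221

f(Y) = (du/dtau, dv/dtau, -Gamma^u_ij Y'^i Y'^j, -Gamma^v_ij Y'^i Y'^j) with the Gammas evaluated at the stage position; h = 0.100000; intermediate values shown to 6 dp
step 0: u = -1.0000, v = -0.7500, du/dtau = -1.0000, dv/dtau = -1.5000
step 1:
  k1: at (u, v) = (-1.000000, -0.750000), (du/dtau, dv/dtau) = (-1.000000, -1.500000); Gamma_uuu = -0.059799, Gamma_uuv = -0.509976, Gamma_uvv = 0.618563, Gamma_vuu = 1.547351, Gamma_vuv = -0.654651, Gamma_vvv = 0.746760; k1 = (-1.000000, -1.500000, 0.197963, -1.263608)
  k2: at (u, v) = (-1.050000, -0.825000), (du/dtau, dv/dtau) = (-0.990102, -1.563180); Gamma_uuu = 0.063783, Gamma_uuv = -0.528237, Gamma_uvv = 0.620374, Gamma_vuu = 1.749963, Gamma_vuv = -0.727706, Gamma_vvv = 0.791799; k2 = (-0.990102, -1.563180, 0.056682, -1.397728)
  k3: at (u, v) = (-1.049505, -0.828159), (du/dtau, dv/dtau) = (-0.997166, -1.569886); Gamma_uuu = 0.067424, Gamma_uuv = -0.529900, Gamma_uvv = 0.621830, Gamma_vuu = 1.755652, Gamma_vuv = -0.730411, Gamma_vvv = 0.793645; k3 = (-0.997166, -1.569886, 0.059481, -1.414862)
  k4: at (u, v) = (-1.099717, -0.906989), (du/dtau, dv/dtau) = (-0.994052, -1.641486); Gamma_uuu = 0.202938, Gamma_uuv = -0.555368, Gamma_uvv = 0.628322, Gamma_vuu = 1.995643, Gamma_vuv = -0.818232, Gamma_vvv = 0.846382; k4 = (-0.994052, -1.641486, -0.081117, -1.582275)
  Y <- Y + (h/6)(k1 + 2k2 + 2k3 + k4): u = -1.0995, v = -0.9068, du/dtau = -0.9942, dv/dtau = -1.6412
step 2:
  k1: at (u, v) = (-1.099476, -0.906794), (du/dtau, dv/dtau) = (-0.994180, -1.641184); Gamma_uuu = 0.202520, Gamma_uuv = -0.555332, Gamma_uvv = 0.628358, Gamma_vuu = 1.994835, Gamma_vuv = -0.817969, Gamma_vvv = 0.846237; k1 = (-0.994180, -1.641184, -0.080448, -1.581761)
  k2: at (u, v) = (-1.149185, -0.988853), (du/dtau, dv/dtau) = (-0.998203, -1.720272); Gamma_uuu = 0.352473, Gamma_uuv = -0.589043, Gamma_uvv = 0.640043, Gamma_vuu = 2.277765, Gamma_vuv = -0.922929, Gamma_vvv = 0.907673; k2 = (-0.998203, -1.720272, -0.222323, -1.786023)
  k3: at (u, v) = (-1.149387, -0.992807), (du/dtau, dv/dtau) = (-1.005297, -1.730486); Gamma_uuu = 0.358684, Gamma_uuv = -0.591449, Gamma_uvv = 0.641722, Gamma_vuu = 2.288655, Gamma_vuv = -0.927731, Gamma_vvv = 0.910677; k3 = (-1.005297, -1.730486, -0.226353, -1.812204)
  k4: at (u, v) = (-1.200006, -1.079842), (du/dtau, dv/dtau) = (-1.016816, -1.822405); Gamma_uuu = 0.532790, Gamma_uuv = -0.636386, Gamma_uvv = 0.659658, Gamma_vuu = 2.635473, Gamma_vuv = -1.058049, Gamma_vvv = 0.984859; k4 = (-1.016816, -1.822405, -0.383180, -2.074493)
  Y <- Y + (h/6)(k1 + 2k2 + 2k3 + k4): u = -1.1998, v = -1.0795, du/dtau = -1.0169, dv/dtau = -1.8221


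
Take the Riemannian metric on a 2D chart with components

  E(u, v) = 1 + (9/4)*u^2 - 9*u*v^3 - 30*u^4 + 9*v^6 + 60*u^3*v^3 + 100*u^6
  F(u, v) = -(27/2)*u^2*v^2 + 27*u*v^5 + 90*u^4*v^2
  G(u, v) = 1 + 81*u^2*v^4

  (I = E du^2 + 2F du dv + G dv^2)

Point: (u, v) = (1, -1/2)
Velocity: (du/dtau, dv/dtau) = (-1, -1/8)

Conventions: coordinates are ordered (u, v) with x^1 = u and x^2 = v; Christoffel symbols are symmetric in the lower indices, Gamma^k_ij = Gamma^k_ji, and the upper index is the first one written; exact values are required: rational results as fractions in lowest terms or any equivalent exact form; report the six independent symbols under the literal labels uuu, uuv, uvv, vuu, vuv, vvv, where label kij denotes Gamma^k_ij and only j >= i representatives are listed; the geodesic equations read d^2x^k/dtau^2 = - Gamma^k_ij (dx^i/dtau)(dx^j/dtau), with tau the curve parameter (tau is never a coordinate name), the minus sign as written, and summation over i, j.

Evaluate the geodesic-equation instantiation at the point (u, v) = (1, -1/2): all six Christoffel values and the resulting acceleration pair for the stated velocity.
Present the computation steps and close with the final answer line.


E = 4289/64, F = 585/32, G = 97/16 at the point
E_u = 3705/8, E_v = 585/16, F_u = 2637/32, F_v = -1089/16, G_u = 81/8, G_v = -81/2
EG - F^2 = 4613/64;  g^inv = (64/4613) * [[97/16, -585/32], [-585/32, 4289/64]]
first-kind symbols [ij,l] = (1/2)(d_i g_jl + d_j g_il - d_l g_ij): [uu,u] = E_u/2 = 3705/16, [uu,v] = F_u - E_v/2 = 513/8, [uv,u] = E_v/2 = 585/32, [uv,v] = G_u/2 = 81/16, [vv,u] = F_v - G_u/2 = -585/8, [vv,v] = G_v/2 = -81/4
Gamma^u_ij = (G*[ij,u] - F*[ij,v])/(EG - F^2), Gamma^v_ij = (E*[ij,v] - F*[ij,u])/(EG - F^2)
Gamma_uuu = 14820/4613, Gamma_uuv = 1170/4613, Gamma_uvv = -4680/4613, Gamma_vuu = 4104/4613, Gamma_vuv = 324/4613, Gamma_vvv = -1296/4613
d^2u/dtau^2 = -(Gamma_uuu*(-1)^2 + 2*Gamma_uuv*(-1)*(-1/8) + Gamma_uvv*(-1/8)^2) = -120315/36904
d^2v/dtau^2 = -(Gamma_vuu*(-1)^2 + 2*Gamma_vuv*(-1)*(-1/8) + Gamma_vvv*(-1/8)^2) = -16659/18452

Answer: Gamma_uuu = 14820/4613, Gamma_uuv = 1170/4613, Gamma_uvv = -4680/4613, Gamma_vuu = 4104/4613, Gamma_vuv = 324/4613, Gamma_vvv = -1296/4613; accelerations (d^2u/dtau^2, d^2v/dtau^2) = (-120315/36904, -16659/18452)


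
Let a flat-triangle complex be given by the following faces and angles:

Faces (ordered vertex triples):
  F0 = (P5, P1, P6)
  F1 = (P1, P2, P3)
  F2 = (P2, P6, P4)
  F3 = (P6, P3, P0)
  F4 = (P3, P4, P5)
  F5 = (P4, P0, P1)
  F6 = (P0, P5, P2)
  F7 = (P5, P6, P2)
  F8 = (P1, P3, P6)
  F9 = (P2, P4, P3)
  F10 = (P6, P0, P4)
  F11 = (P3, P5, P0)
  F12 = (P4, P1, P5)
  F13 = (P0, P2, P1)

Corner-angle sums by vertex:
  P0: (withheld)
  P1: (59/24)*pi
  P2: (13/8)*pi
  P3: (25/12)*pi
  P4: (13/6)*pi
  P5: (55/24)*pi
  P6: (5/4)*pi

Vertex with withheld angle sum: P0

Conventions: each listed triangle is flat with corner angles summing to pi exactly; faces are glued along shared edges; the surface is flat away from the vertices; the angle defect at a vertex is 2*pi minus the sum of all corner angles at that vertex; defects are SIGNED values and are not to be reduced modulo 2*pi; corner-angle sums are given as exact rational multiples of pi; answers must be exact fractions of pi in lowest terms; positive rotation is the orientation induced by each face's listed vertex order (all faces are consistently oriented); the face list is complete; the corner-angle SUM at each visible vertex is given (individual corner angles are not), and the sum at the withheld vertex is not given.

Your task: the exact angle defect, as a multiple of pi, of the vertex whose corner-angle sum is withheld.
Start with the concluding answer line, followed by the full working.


Answer: defect(P0) = -pi/8

V = 7, E = 21, F = 14; chi = V - E + F = 0
Gauss-Bonnet: total defect = 2*pi*chi = 0; visible defects sum to pi/8


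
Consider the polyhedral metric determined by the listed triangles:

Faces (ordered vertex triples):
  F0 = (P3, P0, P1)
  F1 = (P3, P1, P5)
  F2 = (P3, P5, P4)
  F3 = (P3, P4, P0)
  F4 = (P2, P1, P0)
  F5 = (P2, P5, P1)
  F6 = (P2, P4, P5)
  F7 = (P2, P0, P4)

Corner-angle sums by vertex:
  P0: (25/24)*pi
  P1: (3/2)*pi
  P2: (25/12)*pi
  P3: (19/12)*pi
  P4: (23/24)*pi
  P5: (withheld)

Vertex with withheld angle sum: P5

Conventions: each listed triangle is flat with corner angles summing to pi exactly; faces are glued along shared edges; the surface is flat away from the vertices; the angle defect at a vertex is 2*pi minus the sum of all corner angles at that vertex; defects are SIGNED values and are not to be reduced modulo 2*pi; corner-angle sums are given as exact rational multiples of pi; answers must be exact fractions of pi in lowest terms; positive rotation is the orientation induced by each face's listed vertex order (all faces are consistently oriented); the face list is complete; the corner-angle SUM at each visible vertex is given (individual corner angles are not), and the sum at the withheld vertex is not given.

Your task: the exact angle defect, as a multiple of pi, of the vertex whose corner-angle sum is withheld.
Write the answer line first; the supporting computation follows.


Answer: defect(P5) = (7/6)*pi

V = 6, E = 12, F = 8; chi = V - E + F = 2
Gauss-Bonnet: total defect = 2*pi*chi = 4*pi; visible defects sum to (17/6)*pi


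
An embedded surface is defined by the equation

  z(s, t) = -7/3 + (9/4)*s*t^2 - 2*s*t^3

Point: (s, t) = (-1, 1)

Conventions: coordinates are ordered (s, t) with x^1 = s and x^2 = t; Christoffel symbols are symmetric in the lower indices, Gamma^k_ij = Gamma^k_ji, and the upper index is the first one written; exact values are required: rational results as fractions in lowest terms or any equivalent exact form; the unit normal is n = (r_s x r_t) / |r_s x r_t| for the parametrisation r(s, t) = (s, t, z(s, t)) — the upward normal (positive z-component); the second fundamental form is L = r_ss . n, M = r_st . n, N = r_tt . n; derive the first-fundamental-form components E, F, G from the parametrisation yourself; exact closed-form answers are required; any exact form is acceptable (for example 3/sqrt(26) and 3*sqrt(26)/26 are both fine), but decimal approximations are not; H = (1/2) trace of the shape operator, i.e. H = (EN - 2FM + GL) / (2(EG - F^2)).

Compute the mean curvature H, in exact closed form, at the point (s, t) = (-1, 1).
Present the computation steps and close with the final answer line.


z_s = 1/4, z_t = 3/2, z_ss = 0, z_st = -3/2, z_tt = 15/2
E = 17/16, F = 3/8, G = 13/4; answer radicand W^2 = 53/16
unnormalised second-form numerators: l = 0, m = -3/2, n = 15/2; L = l/sqrt(53/16), and similarly M = m/sqrt(W^2), N = n/sqrt(W^2)
H = (E*n - 2*F*m + G*l) / (2*(EG - F^2)*sqrt(W^2)); E*n - 2*F*m + G*l = 291/32, EG - F^2 = 53/16, so H = (291/212)/sqrt(53/16)

Answer: H = 291*sqrt(53)/2809


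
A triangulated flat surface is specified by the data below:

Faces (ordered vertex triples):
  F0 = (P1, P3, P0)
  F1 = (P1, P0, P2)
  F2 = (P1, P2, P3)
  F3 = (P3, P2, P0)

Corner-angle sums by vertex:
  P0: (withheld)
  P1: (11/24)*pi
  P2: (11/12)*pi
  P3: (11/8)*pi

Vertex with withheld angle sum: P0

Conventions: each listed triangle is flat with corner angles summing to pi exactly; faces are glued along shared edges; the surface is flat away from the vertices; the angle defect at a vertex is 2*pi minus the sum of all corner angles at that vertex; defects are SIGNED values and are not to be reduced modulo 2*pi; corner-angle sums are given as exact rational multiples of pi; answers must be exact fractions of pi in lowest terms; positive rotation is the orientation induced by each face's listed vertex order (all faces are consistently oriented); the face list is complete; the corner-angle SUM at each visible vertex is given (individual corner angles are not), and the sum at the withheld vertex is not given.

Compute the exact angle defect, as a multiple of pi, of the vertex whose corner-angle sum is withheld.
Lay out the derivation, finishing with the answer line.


V = 4, E = 6, F = 4; chi = V - E + F = 2
Gauss-Bonnet: total defect = 2*pi*chi = 4*pi; visible defects sum to (13/4)*pi

Answer: defect(P0) = (3/4)*pi


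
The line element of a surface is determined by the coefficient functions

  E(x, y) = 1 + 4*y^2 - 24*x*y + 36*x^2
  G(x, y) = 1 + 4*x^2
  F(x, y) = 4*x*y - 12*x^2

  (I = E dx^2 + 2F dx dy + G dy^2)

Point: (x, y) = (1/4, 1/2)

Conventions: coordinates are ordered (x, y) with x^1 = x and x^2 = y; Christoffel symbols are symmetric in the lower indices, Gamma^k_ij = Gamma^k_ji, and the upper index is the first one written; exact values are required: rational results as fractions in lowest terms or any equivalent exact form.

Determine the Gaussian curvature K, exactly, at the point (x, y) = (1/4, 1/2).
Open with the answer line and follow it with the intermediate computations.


Answer: K = -16/9

E = 5/4, F = -1/4, G = 5/4, EG - F^2 = 3/2 at the point
E_x = 6, E_y = -2, F_x = -4, F_y = 1, G_x = 2, G_y = 0
E_yy = 8, F_xy = 4, G_xx = 8
The intrinsic route: Brioschi's K = (det M1 - det M2)/(EG - F^2)^2.
M1 = [[-E_yy/2 + F_xy - G_xx/2, E_x/2, F_x - E_y/2], [F_y - G_x/2, E, F], [G_y/2, F, G]] = [[-4, 3, -3], [0, 5/4, -1/4], [0, -1/4, 5/4]]; det M1 = -6
M2 = [[0, E_y/2, G_x/2], [E_y/2, E, F], [G_x/2, F, G]] = [[0, -1, 1], [-1, 5/4, -1/4], [1, -1/4, 5/4]]; det M2 = -2
det M1 - det M2 = -4; K = -4 / (3/2)^2 = -16/9


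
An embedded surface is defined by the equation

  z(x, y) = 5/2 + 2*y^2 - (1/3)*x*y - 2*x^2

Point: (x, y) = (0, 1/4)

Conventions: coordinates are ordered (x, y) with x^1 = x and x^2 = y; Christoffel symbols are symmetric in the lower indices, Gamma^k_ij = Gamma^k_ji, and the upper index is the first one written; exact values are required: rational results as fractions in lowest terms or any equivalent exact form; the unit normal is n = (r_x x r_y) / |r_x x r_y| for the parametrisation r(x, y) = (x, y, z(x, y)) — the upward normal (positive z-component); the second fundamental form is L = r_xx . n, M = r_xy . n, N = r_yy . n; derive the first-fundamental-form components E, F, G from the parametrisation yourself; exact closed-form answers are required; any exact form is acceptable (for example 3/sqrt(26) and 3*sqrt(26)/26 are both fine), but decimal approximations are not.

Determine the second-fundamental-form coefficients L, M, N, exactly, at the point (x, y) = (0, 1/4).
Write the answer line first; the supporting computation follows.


Answer: L = -48/17, M = -4/17, N = 48/17

z_x = -1/12, z_y = 1, z_xx = -4, z_xy = -1/3, z_yy = 4
E = 145/144, F = -1/12, G = 2; answer radicand W^2 = 289/144
unnormalised second-form numerators: l = -4, m = -1/3, n = 4; L = l/sqrt(289/144), and similarly M = m/sqrt(W^2), N = n/sqrt(W^2)


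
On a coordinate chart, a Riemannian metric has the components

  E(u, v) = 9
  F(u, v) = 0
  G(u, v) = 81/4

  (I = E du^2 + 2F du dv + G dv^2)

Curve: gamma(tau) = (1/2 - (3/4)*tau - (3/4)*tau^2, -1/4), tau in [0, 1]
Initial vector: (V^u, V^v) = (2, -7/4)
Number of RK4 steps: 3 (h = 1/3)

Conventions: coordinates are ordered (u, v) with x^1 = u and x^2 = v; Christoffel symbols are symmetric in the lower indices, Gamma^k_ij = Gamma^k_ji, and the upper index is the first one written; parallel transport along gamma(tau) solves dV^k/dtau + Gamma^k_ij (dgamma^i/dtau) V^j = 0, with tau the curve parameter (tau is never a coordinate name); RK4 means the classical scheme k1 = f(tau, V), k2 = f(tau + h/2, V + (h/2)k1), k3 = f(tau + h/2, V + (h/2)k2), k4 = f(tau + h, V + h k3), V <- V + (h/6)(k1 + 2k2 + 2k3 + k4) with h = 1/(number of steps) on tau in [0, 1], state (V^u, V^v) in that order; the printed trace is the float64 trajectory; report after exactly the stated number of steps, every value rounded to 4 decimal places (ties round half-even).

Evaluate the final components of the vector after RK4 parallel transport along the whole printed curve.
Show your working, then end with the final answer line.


gamma'(tau) = (-3/4 - (3/2)*tau, 0); f(tau, V)^k = -Gamma^k_ij(gamma(tau)) gamma'^i(tau) V^j; h = 1/3; intermediate values shown to 6 dp
curve data and Christoffel symbols at the stage parameters:
  tau = 0.000000: gamma = (0.500000, -0.250000), gamma' = (-0.750000, 0.000000); Gamma_uuu = 0.000000, Gamma_uuv = 0.000000, Gamma_uvv = 0.000000, Gamma_vuu = 0.000000, Gamma_vuv = 0.000000, Gamma_vvv = 0.000000
  tau = 0.166667: gamma = (0.354167, -0.250000), gamma' = (-1.000000, 0.000000); Gamma_uuu = 0.000000, Gamma_uuv = 0.000000, Gamma_uvv = 0.000000, Gamma_vuu = 0.000000, Gamma_vuv = 0.000000, Gamma_vvv = 0.000000
  tau = 0.333333: gamma = (0.166667, -0.250000), gamma' = (-1.250000, 0.000000); Gamma_uuu = 0.000000, Gamma_uuv = 0.000000, Gamma_uvv = 0.000000, Gamma_vuu = 0.000000, Gamma_vuv = 0.000000, Gamma_vvv = 0.000000
  tau = 0.500000: gamma = (-0.062500, -0.250000), gamma' = (-1.500000, 0.000000); Gamma_uuu = 0.000000, Gamma_uuv = 0.000000, Gamma_uvv = 0.000000, Gamma_vuu = 0.000000, Gamma_vuv = 0.000000, Gamma_vvv = 0.000000
  tau = 0.666667: gamma = (-0.333333, -0.250000), gamma' = (-1.750000, 0.000000); Gamma_uuu = 0.000000, Gamma_uuv = 0.000000, Gamma_uvv = 0.000000, Gamma_vuu = 0.000000, Gamma_vuv = 0.000000, Gamma_vvv = 0.000000
  tau = 0.833333: gamma = (-0.645833, -0.250000), gamma' = (-2.000000, 0.000000); Gamma_uuu = 0.000000, Gamma_uuv = 0.000000, Gamma_uvv = 0.000000, Gamma_vuu = 0.000000, Gamma_vuv = 0.000000, Gamma_vvv = 0.000000
  tau = 1.000000: gamma = (-1.000000, -0.250000), gamma' = (-2.250000, 0.000000); Gamma_uuu = 0.000000, Gamma_uuv = 0.000000, Gamma_uvv = 0.000000, Gamma_vuu = 0.000000, Gamma_vuv = 0.000000, Gamma_vvv = 0.000000
step 0: V^u = 2.0000, V^v = -1.7500
step 1: k1 = (0.000000, 0.000000), k2 = (0.000000, 0.000000), k3 = (0.000000, 0.000000), k4 = (0.000000, 0.000000); V <- V + (h/6)(k1 + 2k2 + 2k3 + k4): V^u = 2.0000, V^v = -1.7500
step 2: k1 = (0.000000, 0.000000), k2 = (0.000000, 0.000000), k3 = (0.000000, 0.000000), k4 = (0.000000, 0.000000); V <- V + (h/6)(k1 + 2k2 + 2k3 + k4): V^u = 2.0000, V^v = -1.7500
step 3: k1 = (0.000000, 0.000000), k2 = (0.000000, 0.000000), k3 = (0.000000, 0.000000), k4 = (0.000000, 0.000000); V <- V + (h/6)(k1 + 2k2 + 2k3 + k4): V^u = 2.0000, V^v = -1.7500

Answer: V^u = 2.0000, V^v = -1.7500


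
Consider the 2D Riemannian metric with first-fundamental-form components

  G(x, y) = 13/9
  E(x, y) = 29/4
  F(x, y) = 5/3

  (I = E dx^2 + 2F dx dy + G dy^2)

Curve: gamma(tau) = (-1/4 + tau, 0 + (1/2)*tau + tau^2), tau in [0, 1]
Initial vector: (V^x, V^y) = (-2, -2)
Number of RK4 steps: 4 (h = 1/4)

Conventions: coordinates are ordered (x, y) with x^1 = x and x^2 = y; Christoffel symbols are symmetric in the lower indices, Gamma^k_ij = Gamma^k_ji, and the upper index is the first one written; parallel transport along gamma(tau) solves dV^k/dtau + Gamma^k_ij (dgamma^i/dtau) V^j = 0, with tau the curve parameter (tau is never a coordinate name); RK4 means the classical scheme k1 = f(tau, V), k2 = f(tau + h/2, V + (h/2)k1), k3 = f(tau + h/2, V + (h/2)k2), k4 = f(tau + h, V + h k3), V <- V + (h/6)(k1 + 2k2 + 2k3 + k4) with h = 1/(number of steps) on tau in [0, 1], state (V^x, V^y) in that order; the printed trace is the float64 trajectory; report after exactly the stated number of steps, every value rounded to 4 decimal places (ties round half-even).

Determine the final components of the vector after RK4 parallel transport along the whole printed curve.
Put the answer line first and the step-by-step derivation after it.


Answer: V^x = -2.0000, V^y = -2.0000

gamma'(tau) = (1, 1/2 + 2*tau); f(tau, V)^k = -Gamma^k_ij(gamma(tau)) gamma'^i(tau) V^j; h = 1/4; intermediate values shown to 6 dp
curve data and Christoffel symbols at the stage parameters:
  tau = 0.000000: gamma = (-0.250000, 0.000000), gamma' = (1.000000, 0.500000); Gamma_xxx = 0.000000, Gamma_xxy = 0.000000, Gamma_xyy = 0.000000, Gamma_yxx = 0.000000, Gamma_yxy = 0.000000, Gamma_yyy = 0.000000
  tau = 0.125000: gamma = (-0.125000, 0.078125), gamma' = (1.000000, 0.750000); Gamma_xxx = 0.000000, Gamma_xxy = 0.000000, Gamma_xyy = 0.000000, Gamma_yxx = 0.000000, Gamma_yxy = 0.000000, Gamma_yyy = 0.000000
  tau = 0.250000: gamma = (0.000000, 0.187500), gamma' = (1.000000, 1.000000); Gamma_xxx = 0.000000, Gamma_xxy = 0.000000, Gamma_xyy = 0.000000, Gamma_yxx = 0.000000, Gamma_yxy = 0.000000, Gamma_yyy = 0.000000
  tau = 0.375000: gamma = (0.125000, 0.328125), gamma' = (1.000000, 1.250000); Gamma_xxx = 0.000000, Gamma_xxy = 0.000000, Gamma_xyy = 0.000000, Gamma_yxx = 0.000000, Gamma_yxy = 0.000000, Gamma_yyy = 0.000000
  tau = 0.500000: gamma = (0.250000, 0.500000), gamma' = (1.000000, 1.500000); Gamma_xxx = 0.000000, Gamma_xxy = 0.000000, Gamma_xyy = 0.000000, Gamma_yxx = 0.000000, Gamma_yxy = 0.000000, Gamma_yyy = 0.000000
  tau = 0.625000: gamma = (0.375000, 0.703125), gamma' = (1.000000, 1.750000); Gamma_xxx = 0.000000, Gamma_xxy = 0.000000, Gamma_xyy = 0.000000, Gamma_yxx = 0.000000, Gamma_yxy = 0.000000, Gamma_yyy = 0.000000
  tau = 0.750000: gamma = (0.500000, 0.937500), gamma' = (1.000000, 2.000000); Gamma_xxx = 0.000000, Gamma_xxy = 0.000000, Gamma_xyy = 0.000000, Gamma_yxx = 0.000000, Gamma_yxy = 0.000000, Gamma_yyy = 0.000000
  tau = 0.875000: gamma = (0.625000, 1.203125), gamma' = (1.000000, 2.250000); Gamma_xxx = 0.000000, Gamma_xxy = 0.000000, Gamma_xyy = 0.000000, Gamma_yxx = 0.000000, Gamma_yxy = 0.000000, Gamma_yyy = 0.000000
  tau = 1.000000: gamma = (0.750000, 1.500000), gamma' = (1.000000, 2.500000); Gamma_xxx = 0.000000, Gamma_xxy = 0.000000, Gamma_xyy = 0.000000, Gamma_yxx = 0.000000, Gamma_yxy = 0.000000, Gamma_yyy = 0.000000
step 0: V^x = -2.0000, V^y = -2.0000
step 1: k1 = (0.000000, 0.000000), k2 = (0.000000, 0.000000), k3 = (0.000000, 0.000000), k4 = (0.000000, 0.000000); V <- V + (h/6)(k1 + 2k2 + 2k3 + k4): V^x = -2.0000, V^y = -2.0000
step 2: k1 = (0.000000, 0.000000), k2 = (0.000000, 0.000000), k3 = (0.000000, 0.000000), k4 = (0.000000, 0.000000); V <- V + (h/6)(k1 + 2k2 + 2k3 + k4): V^x = -2.0000, V^y = -2.0000
step 3: k1 = (0.000000, 0.000000), k2 = (0.000000, 0.000000), k3 = (0.000000, 0.000000), k4 = (0.000000, 0.000000); V <- V + (h/6)(k1 + 2k2 + 2k3 + k4): V^x = -2.0000, V^y = -2.0000
step 4: k1 = (0.000000, 0.000000), k2 = (0.000000, 0.000000), k3 = (0.000000, 0.000000), k4 = (0.000000, 0.000000); V <- V + (h/6)(k1 + 2k2 + 2k3 + k4): V^x = -2.0000, V^y = -2.0000


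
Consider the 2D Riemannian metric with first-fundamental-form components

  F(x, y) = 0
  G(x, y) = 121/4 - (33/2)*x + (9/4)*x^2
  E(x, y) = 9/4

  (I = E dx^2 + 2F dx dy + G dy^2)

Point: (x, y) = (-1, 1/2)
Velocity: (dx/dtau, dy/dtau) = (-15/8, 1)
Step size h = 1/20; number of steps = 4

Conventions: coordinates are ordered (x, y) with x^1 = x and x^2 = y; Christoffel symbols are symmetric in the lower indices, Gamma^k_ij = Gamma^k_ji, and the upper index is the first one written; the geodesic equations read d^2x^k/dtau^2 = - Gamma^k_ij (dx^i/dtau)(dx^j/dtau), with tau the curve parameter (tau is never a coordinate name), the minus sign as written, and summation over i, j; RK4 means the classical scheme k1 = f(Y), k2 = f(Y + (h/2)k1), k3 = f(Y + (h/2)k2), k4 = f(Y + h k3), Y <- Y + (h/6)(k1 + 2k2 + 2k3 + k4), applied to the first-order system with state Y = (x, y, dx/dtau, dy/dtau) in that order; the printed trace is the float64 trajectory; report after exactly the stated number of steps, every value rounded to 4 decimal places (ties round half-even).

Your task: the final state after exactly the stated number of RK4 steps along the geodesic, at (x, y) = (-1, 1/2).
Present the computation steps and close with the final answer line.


f(Y) = (dx/dtau, dy/dtau, -Gamma^x_ij Y'^i Y'^j, -Gamma^y_ij Y'^i Y'^j) with the Gammas evaluated at the stage position; h = 0.050000; intermediate values shown to 6 dp
step 0: x = -1.0000, y = 0.5000, dx/dtau = -1.8750, dy/dtau = 1.0000
step 1:
  k1: at (x, y) = (-1.000000, 0.500000), (dx/dtau, dy/dtau) = (-1.875000, 1.000000); Gamma_xxx = 0.000000, Gamma_xxy = 0.000000, Gamma_xyy = 4.666667, Gamma_yxx = 0.000000, Gamma_yxy = -0.214286, Gamma_yyy = 0.000000; k1 = (-1.875000, 1.000000, -4.666667, -0.803571)
  k2: at (x, y) = (-1.046875, 0.525000), (dx/dtau, dy/dtau) = (-1.991667, 0.979911); Gamma_xxx = 0.000000, Gamma_xxy = 0.000000, Gamma_xyy = 4.713542, Gamma_yxx = 0.000000, Gamma_yxy = -0.212155, Gamma_yyy = 0.000000; k2 = (-1.991667, 0.979911, -4.526061, -0.828106)
  k3: at (x, y) = (-1.049792, 0.524498), (dx/dtau, dy/dtau) = (-1.988152, 0.979297); Gamma_xxx = 0.000000, Gamma_xxy = 0.000000, Gamma_xyy = 4.716458, Gamma_yxx = 0.000000, Gamma_yxy = -0.212023, Gamma_yyy = 0.000000; k3 = (-1.988152, 0.979297, -4.523193, -0.825616)
  k4: at (x, y) = (-1.099408, 0.548965), (dx/dtau, dy/dtau) = (-2.101160, 0.958719); Gamma_xxx = 0.000000, Gamma_xxy = 0.000000, Gamma_xyy = 4.766074, Gamma_yxx = 0.000000, Gamma_yxy = -0.209816, Gamma_yyy = 0.000000; k4 = (-2.101160, 0.958719, -4.380701, -0.845317)
  Y <- Y + (h/6)(k1 + 2k2 + 2k3 + k4): x = -1.0995, y = 0.5490, dx/dtau = -2.1012, dy/dtau = 0.9587
step 2:
  k1: at (x, y) = (-1.099465, 0.548976), (dx/dtau, dy/dtau) = (-2.101216, 0.958697); Gamma_xxx = 0.000000, Gamma_xxy = 0.000000, Gamma_xyy = 4.766132, Gamma_yxx = 0.000000, Gamma_yxy = -0.209814, Gamma_yyy = 0.000000; k1 = (-2.101216, 0.958697, -4.380553, -0.845310)
  k2: at (x, y) = (-1.151995, 0.572944), (dx/dtau, dy/dtau) = (-2.210729, 0.937564); Gamma_xxx = 0.000000, Gamma_xxy = 0.000000, Gamma_xyy = 4.818662, Gamma_yxx = 0.000000, Gamma_yxy = -0.207526, Gamma_yyy = 0.000000; k2 = (-2.210729, 0.937564, -4.235735, -0.860281)
  k3: at (x, y) = (-1.154733, 0.572415), (dx/dtau, dy/dtau) = (-2.207109, 0.937190); Gamma_xxx = 0.000000, Gamma_xxy = 0.000000, Gamma_xyy = 4.821400, Gamma_yxx = 0.000000, Gamma_yxy = -0.207409, Gamma_yyy = 0.000000; k3 = (-2.207109, 0.937190, -4.234758, -0.858042)
  k4: at (x, y) = (-1.209820, 0.595836), (dx/dtau, dy/dtau) = (-2.312954, 0.915795); Gamma_xxx = 0.000000, Gamma_xxy = 0.000000, Gamma_xyy = 4.876487, Gamma_yxx = 0.000000, Gamma_yxy = -0.205066, Gamma_yyy = 0.000000; k4 = (-2.312954, 0.915795, -4.089816, -0.868737)
  Y <- Y + (h/6)(k1 + 2k2 + 2k3 + k4): x = -1.2099, y = 0.5958, dx/dtau = -2.3130, dy/dtau = 0.9158
step 3:
  k1: at (x, y) = (-1.209880, 0.595843), (dx/dtau, dy/dtau) = (-2.312977, 0.915775); Gamma_xxx = 0.000000, Gamma_xxy = 0.000000, Gamma_xyy = 4.876547, Gamma_yxx = 0.000000, Gamma_yxy = -0.205063, Gamma_yyy = 0.000000; k1 = (-2.312977, 0.915775, -4.089684, -0.868716)
  k2: at (x, y) = (-1.267705, 0.618737), (dx/dtau, dy/dtau) = (-2.415219, 0.894057); Gamma_xxx = 0.000000, Gamma_xxy = 0.000000, Gamma_xyy = 4.934371, Gamma_yxx = 0.000000, Gamma_yxy = -0.202660, Gamma_yyy = 0.000000; k2 = (-2.415219, 0.894057, -3.944229, -0.875225)
  k3: at (x, y) = (-1.270261, 0.618194), (dx/dtau, dy/dtau) = (-2.411583, 0.893894); Gamma_xxx = 0.000000, Gamma_xxy = 0.000000, Gamma_xyy = 4.936927, Gamma_yxx = 0.000000, Gamma_yxy = -0.202555, Gamma_yyy = 0.000000; k3 = (-2.411583, 0.893894, -3.944836, -0.873296)
  k4: at (x, y) = (-1.330459, 0.640538), (dx/dtau, dy/dtau) = (-2.510219, 0.872110); Gamma_xxx = 0.000000, Gamma_xxy = 0.000000, Gamma_xyy = 4.997126, Gamma_yxx = 0.000000, Gamma_yxy = -0.200115, Gamma_yyy = 0.000000; k4 = (-2.510219, 0.872110, -3.800693, -0.876178)
  Y <- Y + (h/6)(k1 + 2k2 + 2k3 + k4): x = -1.3305, y = 0.6405, dx/dtau = -2.5102, dy/dtau = 0.8721
step 4:
  k1: at (x, y) = (-1.330520, 0.640541), (dx/dtau, dy/dtau) = (-2.510215, 0.872092); Gamma_xxx = 0.000000, Gamma_xxy = 0.000000, Gamma_xyy = 4.997187, Gamma_yxx = 0.000000, Gamma_yxy = -0.200113, Gamma_yyy = 0.000000; k1 = (-2.510215, 0.872092, -3.800583, -0.876148)
  k2: at (x, y) = (-1.393276, 0.662343), (dx/dtau, dy/dtau) = (-2.605229, 0.850188); Gamma_xxx = 0.000000, Gamma_xxy = 0.000000, Gamma_xyy = 5.059942, Gamma_yxx = 0.000000, Gamma_yxy = -0.197631, Gamma_yyy = 0.000000; k2 = (-2.605229, 0.850188, -3.657428, -0.875478)
  k3: at (x, y) = (-1.395651, 0.661796), (dx/dtau, dy/dtau) = (-2.601650, 0.850205); Gamma_xxx = 0.000000, Gamma_xxy = 0.000000, Gamma_xyy = 5.062318, Gamma_yxx = 0.000000, Gamma_yxy = -0.197538, Gamma_yyy = 0.000000; k3 = (-2.601650, 0.850205, -3.659289, -0.873883)
  k4: at (x, y) = (-1.460603, 0.683051), (dx/dtau, dy/dtau) = (-2.693179, 0.828398); Gamma_xxx = 0.000000, Gamma_xxy = 0.000000, Gamma_xyy = 5.127270, Gamma_yxx = 0.000000, Gamma_yxy = -0.195036, Gamma_yyy = 0.000000; k4 = (-2.693179, 0.828398, -3.518553, -0.870258)
  Y <- Y + (h/6)(k1 + 2k2 + 2k3 + k4): x = -1.4607, y = 0.6831, dx/dtau = -2.6932, dy/dtau = 0.8284

Answer: x = -1.4607, y = 0.6831, dx/dtau = -2.6932, dy/dtau = 0.8284


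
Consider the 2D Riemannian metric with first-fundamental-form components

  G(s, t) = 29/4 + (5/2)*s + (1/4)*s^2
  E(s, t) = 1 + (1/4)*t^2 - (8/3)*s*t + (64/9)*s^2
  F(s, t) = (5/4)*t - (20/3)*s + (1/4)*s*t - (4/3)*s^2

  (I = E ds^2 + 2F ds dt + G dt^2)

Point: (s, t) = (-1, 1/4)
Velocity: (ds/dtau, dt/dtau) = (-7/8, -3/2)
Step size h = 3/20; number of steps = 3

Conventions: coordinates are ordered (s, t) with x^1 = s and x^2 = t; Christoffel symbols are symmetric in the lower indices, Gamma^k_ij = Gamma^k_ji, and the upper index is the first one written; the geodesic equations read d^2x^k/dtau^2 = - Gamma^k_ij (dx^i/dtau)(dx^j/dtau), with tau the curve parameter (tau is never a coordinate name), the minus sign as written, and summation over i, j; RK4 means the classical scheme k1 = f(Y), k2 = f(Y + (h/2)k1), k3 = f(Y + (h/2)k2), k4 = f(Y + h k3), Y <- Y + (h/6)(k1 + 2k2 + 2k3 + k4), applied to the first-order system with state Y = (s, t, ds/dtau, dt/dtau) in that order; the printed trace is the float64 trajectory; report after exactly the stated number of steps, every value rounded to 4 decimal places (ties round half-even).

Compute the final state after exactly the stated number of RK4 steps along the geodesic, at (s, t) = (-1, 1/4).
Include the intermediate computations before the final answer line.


f(Y) = (ds/dtau, dt/dtau, -Gamma^s_ij Y'^i Y'^j, -Gamma^t_ij Y'^i Y'^j) with the Gammas evaluated at the stage position; h = 0.150000; intermediate values shown to 6 dp
step 0: s = -1.0000, t = 0.2500, ds/dtau = -0.8750, dt/dtau = -1.5000
step 1:
  k1: at (s, t) = (-1.000000, 0.250000), (ds/dtau, dt/dtau) = (-0.875000, -1.500000); Gamma_sss = -0.581897, Gamma_sst = 0.109106, Gamma_stt = 0.000000, Gamma_tss = -0.416882, Gamma_tst = 0.078165, Gamma_ttt = 0.000000; k1 = (-0.875000, -1.500000, 0.159112, 0.113991)
  k2: at (s, t) = (-1.065625, 0.137500), (ds/dtau, dt/dtau) = (-0.863067, -1.491451); Gamma_sss = -0.581777, Gamma_sst = 0.109083, Gamma_stt = 0.000000, Gamma_tss = -0.393231, Gamma_tst = 0.073731, Gamma_ttt = 0.000000; k2 = (-0.863067, -1.491451, 0.152528, 0.103096)
  k3: at (s, t) = (-1.064730, 0.138141), (ds/dtau, dt/dtau) = (-0.863560, -1.492268); Gamma_sss = -0.581812, Gamma_sst = 0.109090, Gamma_stt = 0.000000, Gamma_tss = -0.393623, Gamma_tst = 0.073804, Gamma_ttt = 0.000000; k3 = (-0.863560, -1.492268, 0.152718, 0.103321)
  k4: at (s, t) = (-1.129534, 0.026160), (ds/dtau, dt/dtau) = (-0.852092, -1.484502); Gamma_sss = -0.580503, Gamma_sst = 0.108844, Gamma_stt = 0.000000, Gamma_tss = -0.371354, Gamma_tst = 0.069629, Gamma_ttt = 0.000000; k4 = (-0.852092, -1.484502, 0.146119, 0.093474)
  Y <- Y + (h/6)(k1 + 2k2 + 2k3 + k4): s = -1.1295, t = 0.0262, ds/dtau = -0.8521, dt/dtau = -1.4845
step 2:
  k1: at (s, t) = (-1.129509, 0.026202), (ds/dtau, dt/dtau) = (-0.852107, -1.484493); Gamma_sss = -0.580504, Gamma_sst = 0.108844, Gamma_stt = 0.000000, Gamma_tss = -0.371362, Gamma_tst = 0.069630, Gamma_ttt = 0.000000; k1 = (-0.852107, -1.484493, 0.146131, 0.093484)
  k2: at (s, t) = (-1.193417, -0.085135), (ds/dtau, dt/dtau) = (-0.841147, -1.477481); Gamma_sss = -0.578192, Gamma_sst = 0.108411, Gamma_stt = 0.000000, Gamma_tss = -0.350482, Gamma_tst = 0.065715, Gamma_ttt = 0.000000; k2 = (-0.841147, -1.477481, 0.139626, 0.084636)
  k3: at (s, t) = (-1.192595, -0.084610), (ds/dtau, dt/dtau) = (-0.841635, -1.478145); Gamma_sss = -0.578258, Gamma_sst = 0.108423, Gamma_stt = 0.000000, Gamma_tss = -0.350813, Gamma_tst = 0.065777, Gamma_ttt = 0.000000; k3 = (-0.841635, -1.478145, 0.139839, 0.084836)
  k4: at (s, t) = (-1.255754, -0.195520), (ds/dtau, dt/dtau) = (-0.831131, -1.471767); Gamma_sss = -0.575130, Gamma_sst = 0.107837, Gamma_stt = 0.000000, Gamma_tss = -0.331203, Gamma_tst = 0.062101, Gamma_ttt = 0.000000; k4 = (-0.831131, -1.471767, 0.133469, 0.076861)
  Y <- Y + (h/6)(k1 + 2k2 + 2k3 + k4): s = -1.2557, t = -0.1955, ds/dtau = -0.8311, dt/dtau = -1.4718
step 3:
  k1: at (s, t) = (-1.255729, -0.195486), (ds/dtau, dt/dtau) = (-0.831144, -1.471760); Gamma_sss = -0.575132, Gamma_sst = 0.107837, Gamma_stt = 0.000000, Gamma_tss = -0.331212, Gamma_tst = 0.062102, Gamma_ttt = 0.000000; k1 = (-0.831144, -1.471760, 0.133478, 0.076869)
  k2: at (s, t) = (-1.318064, -0.305868), (ds/dtau, dt/dtau) = (-0.821133, -1.465995); Gamma_sss = -0.571331, Gamma_sst = 0.107125, Gamma_stt = 0.000000, Gamma_tss = -0.312859, Gamma_tst = 0.058661, Gamma_ttt = 0.000000; k2 = (-0.821133, -1.465995, 0.127317, 0.069718)
  k3: at (s, t) = (-1.317314, -0.305436), (ds/dtau, dt/dtau) = (-0.821595, -1.466531); Gamma_sss = -0.571414, Gamma_sst = 0.107140, Gamma_stt = 0.000000, Gamma_tss = -0.313135, Gamma_tst = 0.058713, Gamma_ttt = 0.000000; k3 = (-0.821595, -1.466531, 0.127530, 0.069886)
  k4: at (s, t) = (-1.378968, -0.415466), (ds/dtau, dt/dtau) = (-0.812014, -1.461277); Gamma_sss = -0.567070, Gamma_sst = 0.106326, Gamma_stt = 0.000000, Gamma_tss = -0.295918, Gamma_tst = 0.055485, Gamma_ttt = 0.000000; k4 = (-0.812014, -1.461277, 0.121580, 0.063445)
  Y <- Y + (h/6)(k1 + 2k2 + 2k3 + k4): s = -1.3789, t = -0.4154, ds/dtau = -0.8120, dt/dtau = -1.4613

Answer: s = -1.3789, t = -0.4154, ds/dtau = -0.8120, dt/dtau = -1.4613


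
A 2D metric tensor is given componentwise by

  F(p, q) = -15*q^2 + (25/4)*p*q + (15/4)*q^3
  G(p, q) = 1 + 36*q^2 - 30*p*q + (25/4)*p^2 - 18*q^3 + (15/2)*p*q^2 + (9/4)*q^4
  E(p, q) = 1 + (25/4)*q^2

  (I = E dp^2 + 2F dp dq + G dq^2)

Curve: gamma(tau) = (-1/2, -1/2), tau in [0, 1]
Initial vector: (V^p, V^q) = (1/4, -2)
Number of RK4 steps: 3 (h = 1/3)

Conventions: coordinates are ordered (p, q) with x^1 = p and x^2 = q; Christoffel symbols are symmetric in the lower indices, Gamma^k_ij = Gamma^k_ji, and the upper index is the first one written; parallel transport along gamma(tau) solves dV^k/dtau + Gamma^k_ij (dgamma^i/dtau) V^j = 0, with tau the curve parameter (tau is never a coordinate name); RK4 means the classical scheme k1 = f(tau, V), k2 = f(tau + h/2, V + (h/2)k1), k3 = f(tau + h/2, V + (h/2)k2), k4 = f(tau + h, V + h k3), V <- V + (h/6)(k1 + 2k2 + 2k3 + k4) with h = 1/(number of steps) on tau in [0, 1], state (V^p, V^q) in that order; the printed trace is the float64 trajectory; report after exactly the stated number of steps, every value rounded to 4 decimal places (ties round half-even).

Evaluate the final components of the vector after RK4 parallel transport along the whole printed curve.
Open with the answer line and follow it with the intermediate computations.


Answer: V^p = 0.2500, V^q = -2.0000

gamma'(tau) = (0, 0); f(tau, V)^k = -Gamma^k_ij(gamma(tau)) gamma'^i(tau) V^j; h = 1/3; intermediate values shown to 6 dp
curve data and Christoffel symbols at the stage parameters:
  tau = 0.000000: gamma = (-0.500000, -0.500000), gamma' = (0.000000, 0.000000); Gamma_ppp = 0.000000, Gamma_ppq = -0.441501, Gamma_pqq = 1.324503, Gamma_qpp = 0.000000, Gamma_qpq = 0.750552, Gamma_qqq = -2.251656
  tau = 0.166667: gamma = (-0.500000, -0.500000), gamma' = (0.000000, 0.000000); Gamma_ppp = 0.000000, Gamma_ppq = -0.441501, Gamma_pqq = 1.324503, Gamma_qpp = 0.000000, Gamma_qpq = 0.750552, Gamma_qqq = -2.251656
  tau = 0.333333: gamma = (-0.500000, -0.500000), gamma' = (0.000000, 0.000000); Gamma_ppp = 0.000000, Gamma_ppq = -0.441501, Gamma_pqq = 1.324503, Gamma_qpp = 0.000000, Gamma_qpq = 0.750552, Gamma_qqq = -2.251656
  tau = 0.500000: gamma = (-0.500000, -0.500000), gamma' = (0.000000, 0.000000); Gamma_ppp = 0.000000, Gamma_ppq = -0.441501, Gamma_pqq = 1.324503, Gamma_qpp = 0.000000, Gamma_qpq = 0.750552, Gamma_qqq = -2.251656
  tau = 0.666667: gamma = (-0.500000, -0.500000), gamma' = (0.000000, 0.000000); Gamma_ppp = 0.000000, Gamma_ppq = -0.441501, Gamma_pqq = 1.324503, Gamma_qpp = 0.000000, Gamma_qpq = 0.750552, Gamma_qqq = -2.251656
  tau = 0.833333: gamma = (-0.500000, -0.500000), gamma' = (0.000000, 0.000000); Gamma_ppp = 0.000000, Gamma_ppq = -0.441501, Gamma_pqq = 1.324503, Gamma_qpp = 0.000000, Gamma_qpq = 0.750552, Gamma_qqq = -2.251656
  tau = 1.000000: gamma = (-0.500000, -0.500000), gamma' = (0.000000, 0.000000); Gamma_ppp = 0.000000, Gamma_ppq = -0.441501, Gamma_pqq = 1.324503, Gamma_qpp = 0.000000, Gamma_qpq = 0.750552, Gamma_qqq = -2.251656
step 0: V^p = 0.2500, V^q = -2.0000
step 1: k1 = (0.000000, 0.000000), k2 = (0.000000, 0.000000), k3 = (0.000000, 0.000000), k4 = (0.000000, 0.000000); V <- V + (h/6)(k1 + 2k2 + 2k3 + k4): V^p = 0.2500, V^q = -2.0000
step 2: k1 = (0.000000, 0.000000), k2 = (0.000000, 0.000000), k3 = (0.000000, 0.000000), k4 = (0.000000, 0.000000); V <- V + (h/6)(k1 + 2k2 + 2k3 + k4): V^p = 0.2500, V^q = -2.0000
step 3: k1 = (0.000000, 0.000000), k2 = (0.000000, 0.000000), k3 = (0.000000, 0.000000), k4 = (0.000000, 0.000000); V <- V + (h/6)(k1 + 2k2 + 2k3 + k4): V^p = 0.2500, V^q = -2.0000
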